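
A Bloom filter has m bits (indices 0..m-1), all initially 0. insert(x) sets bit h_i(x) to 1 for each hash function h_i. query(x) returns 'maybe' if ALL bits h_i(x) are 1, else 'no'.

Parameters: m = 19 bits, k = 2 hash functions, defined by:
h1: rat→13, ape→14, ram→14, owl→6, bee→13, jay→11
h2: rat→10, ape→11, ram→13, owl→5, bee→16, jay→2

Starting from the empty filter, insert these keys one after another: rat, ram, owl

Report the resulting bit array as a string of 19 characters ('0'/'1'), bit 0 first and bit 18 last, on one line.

Answer: 0000011000100110000

Derivation:
Start: bits=0000000000000000000
After insert 'rat': sets bits 10 13 -> bits=0000000000100100000
After insert 'ram': sets bits 13 14 -> bits=0000000000100110000
After insert 'owl': sets bits 5 6 -> bits=0000011000100110000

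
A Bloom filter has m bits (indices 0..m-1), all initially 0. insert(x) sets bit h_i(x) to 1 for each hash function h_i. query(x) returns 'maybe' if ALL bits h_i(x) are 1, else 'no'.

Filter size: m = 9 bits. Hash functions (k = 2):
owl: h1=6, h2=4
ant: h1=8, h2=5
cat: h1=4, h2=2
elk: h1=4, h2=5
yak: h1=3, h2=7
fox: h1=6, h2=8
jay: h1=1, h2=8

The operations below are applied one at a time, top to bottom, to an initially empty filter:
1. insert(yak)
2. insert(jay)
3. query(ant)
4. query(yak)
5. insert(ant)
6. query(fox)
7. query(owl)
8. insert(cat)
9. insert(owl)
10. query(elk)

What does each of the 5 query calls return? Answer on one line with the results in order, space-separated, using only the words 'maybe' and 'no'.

Start: bits=000000000
Op 1: insert yak -> sets bits 3 7 -> bits=000100010
Op 2: insert jay -> sets bits 1 8 -> bits=010100011
Op 3: query ant -> checks bit5=0, bit8=1 (has a 0) -> no
Op 4: query yak -> checks bit3=1, bit7=1 (all 1) -> maybe
Op 5: insert ant -> sets bits 5 8 -> bits=010101011
Op 6: query fox -> checks bit6=0, bit8=1 (has a 0) -> no
Op 7: query owl -> checks bit4=0, bit6=0 (has a 0) -> no
Op 8: insert cat -> sets bits 2 4 -> bits=011111011
Op 9: insert owl -> sets bits 4 6 -> bits=011111111
Op 10: query elk -> checks bit4=1, bit5=1 (all 1) -> maybe
Query results in order: no maybe no no maybe

Answer: no maybe no no maybe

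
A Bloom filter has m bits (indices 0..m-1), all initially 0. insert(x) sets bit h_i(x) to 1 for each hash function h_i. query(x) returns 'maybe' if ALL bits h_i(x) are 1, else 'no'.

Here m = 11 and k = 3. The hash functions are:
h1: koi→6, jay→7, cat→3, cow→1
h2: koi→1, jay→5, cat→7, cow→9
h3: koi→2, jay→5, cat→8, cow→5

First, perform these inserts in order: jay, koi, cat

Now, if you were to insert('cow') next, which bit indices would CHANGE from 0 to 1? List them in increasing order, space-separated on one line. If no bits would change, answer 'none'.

Answer: 9

Derivation:
Start: bits=00000000000
After insert 'jay': sets bits 5 7 -> bits=00000101000
After insert 'koi': sets bits 1 2 6 -> bits=01100111000
After insert 'cat': sets bits 3 7 8 -> bits=01110111100
insert 'cow' would touch bits 1 5 9; currently bit1=1, bit5=1, bit9=0
Bits that are 0 among those (would change 0->1): 9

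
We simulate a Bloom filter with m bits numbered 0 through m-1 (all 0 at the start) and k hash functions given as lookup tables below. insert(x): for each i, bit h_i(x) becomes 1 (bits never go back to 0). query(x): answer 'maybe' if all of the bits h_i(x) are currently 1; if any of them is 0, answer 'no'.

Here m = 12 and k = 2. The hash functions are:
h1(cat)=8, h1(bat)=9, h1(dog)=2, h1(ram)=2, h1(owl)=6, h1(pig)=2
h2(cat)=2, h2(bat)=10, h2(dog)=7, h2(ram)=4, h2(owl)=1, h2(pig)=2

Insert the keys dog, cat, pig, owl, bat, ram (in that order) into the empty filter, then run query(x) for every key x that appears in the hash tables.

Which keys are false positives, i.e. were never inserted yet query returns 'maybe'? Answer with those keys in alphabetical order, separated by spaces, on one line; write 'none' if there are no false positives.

Start: bits=000000000000
After insert 'dog': sets bits 2 7 -> bits=001000010000
After insert 'cat': sets bits 2 8 -> bits=001000011000
After insert 'pig': sets bits 2 -> bits=001000011000
After insert 'owl': sets bits 1 6 -> bits=011000111000
After insert 'bat': sets bits 9 10 -> bits=011000111110
After insert 'ram': sets bits 2 4 -> bits=011010111110
Not inserted: (none) — query each against bits=011010111110:
False positives (alphabetical): none

Answer: none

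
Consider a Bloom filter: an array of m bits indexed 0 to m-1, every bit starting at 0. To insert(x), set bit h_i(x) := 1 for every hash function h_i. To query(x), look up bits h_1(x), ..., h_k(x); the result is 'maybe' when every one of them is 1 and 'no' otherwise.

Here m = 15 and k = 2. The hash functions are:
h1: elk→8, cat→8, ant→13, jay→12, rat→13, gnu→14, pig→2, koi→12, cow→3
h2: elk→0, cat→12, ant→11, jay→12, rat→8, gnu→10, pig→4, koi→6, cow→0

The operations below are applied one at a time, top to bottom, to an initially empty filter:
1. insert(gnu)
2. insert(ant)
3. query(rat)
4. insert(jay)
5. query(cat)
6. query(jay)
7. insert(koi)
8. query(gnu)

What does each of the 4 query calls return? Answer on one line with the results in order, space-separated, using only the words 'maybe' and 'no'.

Answer: no no maybe maybe

Derivation:
Start: bits=000000000000000
Op 1: insert gnu -> sets bits 10 14 -> bits=000000000010001
Op 2: insert ant -> sets bits 11 13 -> bits=000000000011011
Op 3: query rat -> checks bit8=0, bit13=1 (has a 0) -> no
Op 4: insert jay -> sets bits 12 -> bits=000000000011111
Op 5: query cat -> checks bit8=0, bit12=1 (has a 0) -> no
Op 6: query jay -> checks bit12=1 (all 1) -> maybe
Op 7: insert koi -> sets bits 6 12 -> bits=000000100011111
Op 8: query gnu -> checks bit10=1, bit14=1 (all 1) -> maybe
Query results in order: no no maybe maybe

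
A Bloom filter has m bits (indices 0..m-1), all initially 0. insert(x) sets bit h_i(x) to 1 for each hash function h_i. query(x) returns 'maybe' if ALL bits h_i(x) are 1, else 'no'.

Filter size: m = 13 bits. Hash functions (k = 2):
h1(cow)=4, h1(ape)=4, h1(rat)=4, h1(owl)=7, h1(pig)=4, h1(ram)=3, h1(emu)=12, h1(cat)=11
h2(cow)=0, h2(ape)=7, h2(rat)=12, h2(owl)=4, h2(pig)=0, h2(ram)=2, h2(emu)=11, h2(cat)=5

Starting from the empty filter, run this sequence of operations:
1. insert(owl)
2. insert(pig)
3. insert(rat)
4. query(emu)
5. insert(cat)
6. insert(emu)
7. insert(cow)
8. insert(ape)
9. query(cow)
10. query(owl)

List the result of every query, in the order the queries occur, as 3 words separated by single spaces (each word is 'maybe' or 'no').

Answer: no maybe maybe

Derivation:
Start: bits=0000000000000
Op 1: insert owl -> sets bits 4 7 -> bits=0000100100000
Op 2: insert pig -> sets bits 0 4 -> bits=1000100100000
Op 3: insert rat -> sets bits 4 12 -> bits=1000100100001
Op 4: query emu -> checks bit11=0, bit12=1 (has a 0) -> no
Op 5: insert cat -> sets bits 5 11 -> bits=1000110100011
Op 6: insert emu -> sets bits 11 12 -> bits=1000110100011
Op 7: insert cow -> sets bits 0 4 -> bits=1000110100011
Op 8: insert ape -> sets bits 4 7 -> bits=1000110100011
Op 9: query cow -> checks bit0=1, bit4=1 (all 1) -> maybe
Op 10: query owl -> checks bit4=1, bit7=1 (all 1) -> maybe
Query results in order: no maybe maybe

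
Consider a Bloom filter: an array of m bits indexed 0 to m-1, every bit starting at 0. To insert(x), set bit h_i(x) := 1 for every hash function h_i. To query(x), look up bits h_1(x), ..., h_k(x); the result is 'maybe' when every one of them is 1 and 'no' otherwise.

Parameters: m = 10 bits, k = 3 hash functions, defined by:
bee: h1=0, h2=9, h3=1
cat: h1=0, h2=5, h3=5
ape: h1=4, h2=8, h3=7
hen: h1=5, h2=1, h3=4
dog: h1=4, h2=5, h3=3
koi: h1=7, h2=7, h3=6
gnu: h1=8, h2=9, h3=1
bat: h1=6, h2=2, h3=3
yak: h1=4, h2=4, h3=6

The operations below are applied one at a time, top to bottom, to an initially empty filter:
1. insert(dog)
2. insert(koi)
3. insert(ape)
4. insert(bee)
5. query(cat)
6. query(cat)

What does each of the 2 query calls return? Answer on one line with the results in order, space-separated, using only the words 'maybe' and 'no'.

Start: bits=0000000000
Op 1: insert dog -> sets bits 3 4 5 -> bits=0001110000
Op 2: insert koi -> sets bits 6 7 -> bits=0001111100
Op 3: insert ape -> sets bits 4 7 8 -> bits=0001111110
Op 4: insert bee -> sets bits 0 1 9 -> bits=1101111111
Op 5: query cat -> checks bit0=1, bit5=1 (all 1) -> maybe
Op 6: query cat -> checks bit0=1, bit5=1 (all 1) -> maybe
Query results in order: maybe maybe

Answer: maybe maybe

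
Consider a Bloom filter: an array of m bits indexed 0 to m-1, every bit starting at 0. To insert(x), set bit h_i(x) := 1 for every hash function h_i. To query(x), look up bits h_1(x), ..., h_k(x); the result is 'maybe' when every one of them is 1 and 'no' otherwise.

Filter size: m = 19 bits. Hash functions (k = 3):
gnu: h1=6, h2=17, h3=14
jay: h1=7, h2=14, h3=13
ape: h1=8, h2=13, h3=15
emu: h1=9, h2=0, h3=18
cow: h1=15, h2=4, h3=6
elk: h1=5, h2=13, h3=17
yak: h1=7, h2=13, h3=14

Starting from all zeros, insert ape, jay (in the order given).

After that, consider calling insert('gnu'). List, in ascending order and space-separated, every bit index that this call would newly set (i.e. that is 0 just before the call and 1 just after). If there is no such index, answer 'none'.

Start: bits=0000000000000000000
After insert 'ape': sets bits 8 13 15 -> bits=0000000010000101000
After insert 'jay': sets bits 7 13 14 -> bits=0000000110000111000
insert 'gnu' would touch bits 6 14 17; currently bit6=0, bit14=1, bit17=0
Bits that are 0 among those (would change 0->1): 6 17

Answer: 6 17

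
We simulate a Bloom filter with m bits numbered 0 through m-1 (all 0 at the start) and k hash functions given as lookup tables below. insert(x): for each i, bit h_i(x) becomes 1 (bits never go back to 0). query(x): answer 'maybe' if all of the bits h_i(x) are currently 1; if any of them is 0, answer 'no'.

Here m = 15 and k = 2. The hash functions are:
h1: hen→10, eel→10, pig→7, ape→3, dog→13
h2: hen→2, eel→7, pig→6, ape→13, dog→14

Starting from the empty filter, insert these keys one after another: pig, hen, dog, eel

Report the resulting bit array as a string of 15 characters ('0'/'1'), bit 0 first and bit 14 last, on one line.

Start: bits=000000000000000
After insert 'pig': sets bits 6 7 -> bits=000000110000000
After insert 'hen': sets bits 2 10 -> bits=001000110010000
After insert 'dog': sets bits 13 14 -> bits=001000110010011
After insert 'eel': sets bits 7 10 -> bits=001000110010011

Answer: 001000110010011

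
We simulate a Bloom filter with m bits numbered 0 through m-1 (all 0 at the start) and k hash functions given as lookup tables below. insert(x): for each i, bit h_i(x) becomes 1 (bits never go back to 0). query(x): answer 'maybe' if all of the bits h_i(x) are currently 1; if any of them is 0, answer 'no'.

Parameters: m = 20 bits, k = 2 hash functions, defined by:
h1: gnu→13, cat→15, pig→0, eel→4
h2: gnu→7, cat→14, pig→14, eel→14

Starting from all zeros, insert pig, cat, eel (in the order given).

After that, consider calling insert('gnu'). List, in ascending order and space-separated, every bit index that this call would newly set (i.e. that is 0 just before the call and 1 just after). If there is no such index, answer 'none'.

Start: bits=00000000000000000000
After insert 'pig': sets bits 0 14 -> bits=10000000000000100000
After insert 'cat': sets bits 14 15 -> bits=10000000000000110000
After insert 'eel': sets bits 4 14 -> bits=10001000000000110000
insert 'gnu' would touch bits 7 13; currently bit7=0, bit13=0
Bits that are 0 among those (would change 0->1): 7 13

Answer: 7 13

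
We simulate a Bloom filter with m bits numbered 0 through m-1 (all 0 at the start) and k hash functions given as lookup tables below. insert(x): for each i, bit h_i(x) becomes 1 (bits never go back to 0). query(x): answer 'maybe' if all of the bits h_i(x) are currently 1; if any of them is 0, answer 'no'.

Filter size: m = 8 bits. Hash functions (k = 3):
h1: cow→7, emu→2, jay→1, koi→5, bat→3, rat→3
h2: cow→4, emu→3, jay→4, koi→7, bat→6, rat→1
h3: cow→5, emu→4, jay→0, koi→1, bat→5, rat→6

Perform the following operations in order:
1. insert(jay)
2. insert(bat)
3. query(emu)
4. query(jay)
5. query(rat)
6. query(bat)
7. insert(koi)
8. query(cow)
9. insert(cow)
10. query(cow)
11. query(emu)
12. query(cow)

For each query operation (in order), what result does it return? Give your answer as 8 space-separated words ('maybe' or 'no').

Answer: no maybe maybe maybe maybe maybe no maybe

Derivation:
Start: bits=00000000
Op 1: insert jay -> sets bits 0 1 4 -> bits=11001000
Op 2: insert bat -> sets bits 3 5 6 -> bits=11011110
Op 3: query emu -> checks bit2=0, bit3=1, bit4=1 (has a 0) -> no
Op 4: query jay -> checks bit0=1, bit1=1, bit4=1 (all 1) -> maybe
Op 5: query rat -> checks bit1=1, bit3=1, bit6=1 (all 1) -> maybe
Op 6: query bat -> checks bit3=1, bit5=1, bit6=1 (all 1) -> maybe
Op 7: insert koi -> sets bits 1 5 7 -> bits=11011111
Op 8: query cow -> checks bit4=1, bit5=1, bit7=1 (all 1) -> maybe
Op 9: insert cow -> sets bits 4 5 7 -> bits=11011111
Op 10: query cow -> checks bit4=1, bit5=1, bit7=1 (all 1) -> maybe
Op 11: query emu -> checks bit2=0, bit3=1, bit4=1 (has a 0) -> no
Op 12: query cow -> checks bit4=1, bit5=1, bit7=1 (all 1) -> maybe
Query results in order: no maybe maybe maybe maybe maybe no maybe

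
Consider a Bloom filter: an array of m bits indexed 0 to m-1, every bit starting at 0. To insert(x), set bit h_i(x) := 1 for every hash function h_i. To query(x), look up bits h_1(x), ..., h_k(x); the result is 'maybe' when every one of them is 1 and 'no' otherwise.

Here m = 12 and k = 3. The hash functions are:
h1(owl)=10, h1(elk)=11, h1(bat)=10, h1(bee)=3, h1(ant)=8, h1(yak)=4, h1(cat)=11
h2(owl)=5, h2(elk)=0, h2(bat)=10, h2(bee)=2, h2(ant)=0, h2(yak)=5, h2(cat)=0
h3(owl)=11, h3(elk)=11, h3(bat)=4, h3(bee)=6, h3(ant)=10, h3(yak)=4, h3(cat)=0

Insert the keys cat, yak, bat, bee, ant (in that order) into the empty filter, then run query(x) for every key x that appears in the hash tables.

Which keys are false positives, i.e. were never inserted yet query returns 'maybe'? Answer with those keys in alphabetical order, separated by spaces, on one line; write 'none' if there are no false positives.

Answer: elk owl

Derivation:
Start: bits=000000000000
After insert 'cat': sets bits 0 11 -> bits=100000000001
After insert 'yak': sets bits 4 5 -> bits=100011000001
After insert 'bat': sets bits 4 10 -> bits=100011000011
After insert 'bee': sets bits 2 3 6 -> bits=101111100011
After insert 'ant': sets bits 0 8 10 -> bits=101111101011
Not inserted: elk owl — query each against bits=101111101011:
query elk: checks bit0=1, bit11=1 (all 1) -> maybe => FALSE POSITIVE
query owl: checks bit5=1, bit10=1, bit11=1 (all 1) -> maybe => FALSE POSITIVE
False positives (alphabetical): elk owl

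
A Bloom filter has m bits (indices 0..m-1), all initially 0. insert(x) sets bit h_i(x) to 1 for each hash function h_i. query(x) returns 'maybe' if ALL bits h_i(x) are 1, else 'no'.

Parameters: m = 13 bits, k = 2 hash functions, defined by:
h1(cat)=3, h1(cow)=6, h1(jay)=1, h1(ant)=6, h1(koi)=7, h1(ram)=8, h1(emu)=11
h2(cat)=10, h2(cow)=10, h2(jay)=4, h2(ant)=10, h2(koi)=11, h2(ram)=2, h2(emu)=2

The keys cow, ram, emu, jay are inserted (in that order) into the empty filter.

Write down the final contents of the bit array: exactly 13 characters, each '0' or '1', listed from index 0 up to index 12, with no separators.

Answer: 0110101010110

Derivation:
Start: bits=0000000000000
After insert 'cow': sets bits 6 10 -> bits=0000001000100
After insert 'ram': sets bits 2 8 -> bits=0010001010100
After insert 'emu': sets bits 2 11 -> bits=0010001010110
After insert 'jay': sets bits 1 4 -> bits=0110101010110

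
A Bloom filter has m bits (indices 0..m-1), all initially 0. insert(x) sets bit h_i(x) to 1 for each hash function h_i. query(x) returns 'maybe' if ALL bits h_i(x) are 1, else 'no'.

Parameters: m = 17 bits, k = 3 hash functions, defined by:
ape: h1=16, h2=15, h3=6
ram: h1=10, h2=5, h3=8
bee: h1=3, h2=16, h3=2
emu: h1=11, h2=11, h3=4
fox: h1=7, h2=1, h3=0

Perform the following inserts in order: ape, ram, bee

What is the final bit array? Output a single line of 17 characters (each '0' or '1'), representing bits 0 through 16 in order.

Answer: 00110110101000011

Derivation:
Start: bits=00000000000000000
After insert 'ape': sets bits 6 15 16 -> bits=00000010000000011
After insert 'ram': sets bits 5 8 10 -> bits=00000110101000011
After insert 'bee': sets bits 2 3 16 -> bits=00110110101000011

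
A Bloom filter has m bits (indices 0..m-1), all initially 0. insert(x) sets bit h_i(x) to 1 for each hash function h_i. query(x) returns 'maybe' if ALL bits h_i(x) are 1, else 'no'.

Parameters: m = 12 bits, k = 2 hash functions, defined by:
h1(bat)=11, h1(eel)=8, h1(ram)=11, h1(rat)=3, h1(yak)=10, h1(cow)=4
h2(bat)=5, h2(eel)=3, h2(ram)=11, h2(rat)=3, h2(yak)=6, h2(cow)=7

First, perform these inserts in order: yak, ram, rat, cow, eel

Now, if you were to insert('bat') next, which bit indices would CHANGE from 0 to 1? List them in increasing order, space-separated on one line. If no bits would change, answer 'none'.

Answer: 5

Derivation:
Start: bits=000000000000
After insert 'yak': sets bits 6 10 -> bits=000000100010
After insert 'ram': sets bits 11 -> bits=000000100011
After insert 'rat': sets bits 3 -> bits=000100100011
After insert 'cow': sets bits 4 7 -> bits=000110110011
After insert 'eel': sets bits 3 8 -> bits=000110111011
insert 'bat' would touch bits 5 11; currently bit5=0, bit11=1
Bits that are 0 among those (would change 0->1): 5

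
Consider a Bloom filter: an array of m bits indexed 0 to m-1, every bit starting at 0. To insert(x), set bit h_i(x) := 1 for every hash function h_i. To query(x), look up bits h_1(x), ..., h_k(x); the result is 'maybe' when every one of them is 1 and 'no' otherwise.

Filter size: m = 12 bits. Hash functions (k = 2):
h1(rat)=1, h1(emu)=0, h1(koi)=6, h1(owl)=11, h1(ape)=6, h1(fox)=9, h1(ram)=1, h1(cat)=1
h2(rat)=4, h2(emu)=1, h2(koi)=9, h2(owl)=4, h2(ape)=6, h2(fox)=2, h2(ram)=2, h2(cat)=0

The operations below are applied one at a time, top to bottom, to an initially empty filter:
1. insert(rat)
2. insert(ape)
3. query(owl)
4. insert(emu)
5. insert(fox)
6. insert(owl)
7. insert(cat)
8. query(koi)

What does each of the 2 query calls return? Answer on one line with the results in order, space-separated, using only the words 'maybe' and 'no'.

Answer: no maybe

Derivation:
Start: bits=000000000000
Op 1: insert rat -> sets bits 1 4 -> bits=010010000000
Op 2: insert ape -> sets bits 6 -> bits=010010100000
Op 3: query owl -> checks bit4=1, bit11=0 (has a 0) -> no
Op 4: insert emu -> sets bits 0 1 -> bits=110010100000
Op 5: insert fox -> sets bits 2 9 -> bits=111010100100
Op 6: insert owl -> sets bits 4 11 -> bits=111010100101
Op 7: insert cat -> sets bits 0 1 -> bits=111010100101
Op 8: query koi -> checks bit6=1, bit9=1 (all 1) -> maybe
Query results in order: no maybe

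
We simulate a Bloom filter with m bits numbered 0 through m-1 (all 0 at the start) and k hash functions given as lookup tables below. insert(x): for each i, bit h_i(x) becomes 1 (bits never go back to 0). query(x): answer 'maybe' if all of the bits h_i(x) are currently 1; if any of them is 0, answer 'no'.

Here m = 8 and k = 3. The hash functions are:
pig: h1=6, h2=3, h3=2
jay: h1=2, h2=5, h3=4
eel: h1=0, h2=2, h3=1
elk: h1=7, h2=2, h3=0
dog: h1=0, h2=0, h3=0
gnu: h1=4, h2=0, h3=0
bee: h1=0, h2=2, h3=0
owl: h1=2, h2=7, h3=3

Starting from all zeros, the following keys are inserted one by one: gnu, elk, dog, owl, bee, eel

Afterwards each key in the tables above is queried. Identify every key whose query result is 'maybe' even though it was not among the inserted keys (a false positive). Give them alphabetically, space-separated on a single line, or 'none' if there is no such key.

Start: bits=00000000
After insert 'gnu': sets bits 0 4 -> bits=10001000
After insert 'elk': sets bits 0 2 7 -> bits=10101001
After insert 'dog': sets bits 0 -> bits=10101001
After insert 'owl': sets bits 2 3 7 -> bits=10111001
After insert 'bee': sets bits 0 2 -> bits=10111001
After insert 'eel': sets bits 0 1 2 -> bits=11111001
Not inserted: jay pig — query each against bits=11111001:
query jay: checks bit2=1, bit4=1, bit5=0 (has a 0) -> no => not a false positive
query pig: checks bit2=1, bit3=1, bit6=0 (has a 0) -> no => not a false positive
False positives (alphabetical): none

Answer: none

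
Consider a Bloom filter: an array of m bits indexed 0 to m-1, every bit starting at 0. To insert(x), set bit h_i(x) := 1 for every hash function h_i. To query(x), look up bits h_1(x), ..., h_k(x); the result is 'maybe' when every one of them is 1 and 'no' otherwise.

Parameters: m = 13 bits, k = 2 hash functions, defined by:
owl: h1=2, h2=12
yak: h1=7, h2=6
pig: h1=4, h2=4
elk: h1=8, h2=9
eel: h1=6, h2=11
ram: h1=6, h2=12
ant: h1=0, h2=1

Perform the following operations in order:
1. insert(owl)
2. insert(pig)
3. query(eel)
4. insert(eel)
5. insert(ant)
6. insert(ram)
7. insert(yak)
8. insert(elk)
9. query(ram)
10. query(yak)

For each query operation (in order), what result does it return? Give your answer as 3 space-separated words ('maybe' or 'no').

Start: bits=0000000000000
Op 1: insert owl -> sets bits 2 12 -> bits=0010000000001
Op 2: insert pig -> sets bits 4 -> bits=0010100000001
Op 3: query eel -> checks bit6=0, bit11=0 (has a 0) -> no
Op 4: insert eel -> sets bits 6 11 -> bits=0010101000011
Op 5: insert ant -> sets bits 0 1 -> bits=1110101000011
Op 6: insert ram -> sets bits 6 12 -> bits=1110101000011
Op 7: insert yak -> sets bits 6 7 -> bits=1110101100011
Op 8: insert elk -> sets bits 8 9 -> bits=1110101111011
Op 9: query ram -> checks bit6=1, bit12=1 (all 1) -> maybe
Op 10: query yak -> checks bit6=1, bit7=1 (all 1) -> maybe
Query results in order: no maybe maybe

Answer: no maybe maybe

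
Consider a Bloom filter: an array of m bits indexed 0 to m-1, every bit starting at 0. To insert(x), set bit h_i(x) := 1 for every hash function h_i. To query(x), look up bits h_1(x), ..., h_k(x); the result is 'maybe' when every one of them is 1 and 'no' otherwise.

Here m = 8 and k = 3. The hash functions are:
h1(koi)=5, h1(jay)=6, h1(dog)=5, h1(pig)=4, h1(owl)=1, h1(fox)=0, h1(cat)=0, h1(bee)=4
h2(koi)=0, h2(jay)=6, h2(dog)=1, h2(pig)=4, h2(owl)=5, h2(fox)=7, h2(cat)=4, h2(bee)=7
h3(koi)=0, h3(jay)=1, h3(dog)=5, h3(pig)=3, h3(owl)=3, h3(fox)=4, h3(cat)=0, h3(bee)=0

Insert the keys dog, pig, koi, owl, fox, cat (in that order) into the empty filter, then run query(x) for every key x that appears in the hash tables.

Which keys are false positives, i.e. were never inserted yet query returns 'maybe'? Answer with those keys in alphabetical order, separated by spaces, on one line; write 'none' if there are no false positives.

Start: bits=00000000
After insert 'dog': sets bits 1 5 -> bits=01000100
After insert 'pig': sets bits 3 4 -> bits=01011100
After insert 'koi': sets bits 0 5 -> bits=11011100
After insert 'owl': sets bits 1 3 5 -> bits=11011100
After insert 'fox': sets bits 0 4 7 -> bits=11011101
After insert 'cat': sets bits 0 4 -> bits=11011101
Not inserted: bee jay — query each against bits=11011101:
query bee: checks bit0=1, bit4=1, bit7=1 (all 1) -> maybe => FALSE POSITIVE
query jay: checks bit1=1, bit6=0 (has a 0) -> no => not a false positive
False positives (alphabetical): bee

Answer: bee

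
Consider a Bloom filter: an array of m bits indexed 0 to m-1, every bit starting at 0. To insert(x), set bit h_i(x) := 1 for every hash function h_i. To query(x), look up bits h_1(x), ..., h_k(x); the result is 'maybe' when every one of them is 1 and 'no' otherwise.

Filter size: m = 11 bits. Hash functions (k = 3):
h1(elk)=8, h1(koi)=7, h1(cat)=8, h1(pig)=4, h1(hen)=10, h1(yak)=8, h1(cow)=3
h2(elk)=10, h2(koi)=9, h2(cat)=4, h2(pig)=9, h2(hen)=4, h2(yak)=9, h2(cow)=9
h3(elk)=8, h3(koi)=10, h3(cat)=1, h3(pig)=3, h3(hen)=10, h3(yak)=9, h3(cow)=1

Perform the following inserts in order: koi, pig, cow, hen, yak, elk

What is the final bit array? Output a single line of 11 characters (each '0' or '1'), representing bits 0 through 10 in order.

Answer: 01011001111

Derivation:
Start: bits=00000000000
After insert 'koi': sets bits 7 9 10 -> bits=00000001011
After insert 'pig': sets bits 3 4 9 -> bits=00011001011
After insert 'cow': sets bits 1 3 9 -> bits=01011001011
After insert 'hen': sets bits 4 10 -> bits=01011001011
After insert 'yak': sets bits 8 9 -> bits=01011001111
After insert 'elk': sets bits 8 10 -> bits=01011001111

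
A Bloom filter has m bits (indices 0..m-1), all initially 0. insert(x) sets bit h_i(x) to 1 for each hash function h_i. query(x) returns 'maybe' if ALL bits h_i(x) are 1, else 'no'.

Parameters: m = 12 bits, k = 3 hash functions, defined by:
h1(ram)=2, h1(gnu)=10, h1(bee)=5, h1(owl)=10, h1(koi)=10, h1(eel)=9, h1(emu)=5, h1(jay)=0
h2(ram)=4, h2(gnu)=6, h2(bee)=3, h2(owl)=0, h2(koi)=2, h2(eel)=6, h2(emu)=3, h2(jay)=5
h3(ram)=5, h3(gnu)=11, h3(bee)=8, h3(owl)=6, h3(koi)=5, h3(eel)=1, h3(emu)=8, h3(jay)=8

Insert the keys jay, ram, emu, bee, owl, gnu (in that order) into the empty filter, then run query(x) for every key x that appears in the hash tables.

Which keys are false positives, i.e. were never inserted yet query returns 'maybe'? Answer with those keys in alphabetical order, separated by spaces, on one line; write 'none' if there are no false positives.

Answer: koi

Derivation:
Start: bits=000000000000
After insert 'jay': sets bits 0 5 8 -> bits=100001001000
After insert 'ram': sets bits 2 4 5 -> bits=101011001000
After insert 'emu': sets bits 3 5 8 -> bits=101111001000
After insert 'bee': sets bits 3 5 8 -> bits=101111001000
After insert 'owl': sets bits 0 6 10 -> bits=101111101010
After insert 'gnu': sets bits 6 10 11 -> bits=101111101011
Not inserted: eel koi — query each against bits=101111101011:
query eel: checks bit1=0, bit6=1, bit9=0 (has a 0) -> no => not a false positive
query koi: checks bit2=1, bit5=1, bit10=1 (all 1) -> maybe => FALSE POSITIVE
False positives (alphabetical): koi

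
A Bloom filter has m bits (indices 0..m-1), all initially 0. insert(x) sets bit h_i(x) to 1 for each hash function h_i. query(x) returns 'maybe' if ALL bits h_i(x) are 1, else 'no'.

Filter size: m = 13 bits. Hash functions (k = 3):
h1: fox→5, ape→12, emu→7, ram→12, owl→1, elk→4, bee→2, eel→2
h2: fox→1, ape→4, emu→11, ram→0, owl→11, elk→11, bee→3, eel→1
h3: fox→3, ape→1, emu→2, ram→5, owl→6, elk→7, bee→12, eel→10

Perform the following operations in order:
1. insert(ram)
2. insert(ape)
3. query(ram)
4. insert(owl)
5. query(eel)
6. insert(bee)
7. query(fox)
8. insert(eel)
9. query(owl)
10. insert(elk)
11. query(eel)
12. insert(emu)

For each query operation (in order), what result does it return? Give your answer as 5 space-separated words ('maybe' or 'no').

Answer: maybe no maybe maybe maybe

Derivation:
Start: bits=0000000000000
Op 1: insert ram -> sets bits 0 5 12 -> bits=1000010000001
Op 2: insert ape -> sets bits 1 4 12 -> bits=1100110000001
Op 3: query ram -> checks bit0=1, bit5=1, bit12=1 (all 1) -> maybe
Op 4: insert owl -> sets bits 1 6 11 -> bits=1100111000011
Op 5: query eel -> checks bit1=1, bit2=0, bit10=0 (has a 0) -> no
Op 6: insert bee -> sets bits 2 3 12 -> bits=1111111000011
Op 7: query fox -> checks bit1=1, bit3=1, bit5=1 (all 1) -> maybe
Op 8: insert eel -> sets bits 1 2 10 -> bits=1111111000111
Op 9: query owl -> checks bit1=1, bit6=1, bit11=1 (all 1) -> maybe
Op 10: insert elk -> sets bits 4 7 11 -> bits=1111111100111
Op 11: query eel -> checks bit1=1, bit2=1, bit10=1 (all 1) -> maybe
Op 12: insert emu -> sets bits 2 7 11 -> bits=1111111100111
Query results in order: maybe no maybe maybe maybe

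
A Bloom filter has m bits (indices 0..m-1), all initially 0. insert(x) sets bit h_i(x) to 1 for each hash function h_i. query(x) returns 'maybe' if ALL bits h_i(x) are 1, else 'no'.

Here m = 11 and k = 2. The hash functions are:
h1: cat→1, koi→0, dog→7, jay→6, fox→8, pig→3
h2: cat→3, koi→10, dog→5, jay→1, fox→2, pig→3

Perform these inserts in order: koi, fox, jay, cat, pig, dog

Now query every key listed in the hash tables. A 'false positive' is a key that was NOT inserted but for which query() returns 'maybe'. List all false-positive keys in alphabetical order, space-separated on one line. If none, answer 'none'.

Start: bits=00000000000
After insert 'koi': sets bits 0 10 -> bits=10000000001
After insert 'fox': sets bits 2 8 -> bits=10100000101
After insert 'jay': sets bits 1 6 -> bits=11100010101
After insert 'cat': sets bits 1 3 -> bits=11110010101
After insert 'pig': sets bits 3 -> bits=11110010101
After insert 'dog': sets bits 5 7 -> bits=11110111101
Not inserted: (none) — query each against bits=11110111101:
False positives (alphabetical): none

Answer: none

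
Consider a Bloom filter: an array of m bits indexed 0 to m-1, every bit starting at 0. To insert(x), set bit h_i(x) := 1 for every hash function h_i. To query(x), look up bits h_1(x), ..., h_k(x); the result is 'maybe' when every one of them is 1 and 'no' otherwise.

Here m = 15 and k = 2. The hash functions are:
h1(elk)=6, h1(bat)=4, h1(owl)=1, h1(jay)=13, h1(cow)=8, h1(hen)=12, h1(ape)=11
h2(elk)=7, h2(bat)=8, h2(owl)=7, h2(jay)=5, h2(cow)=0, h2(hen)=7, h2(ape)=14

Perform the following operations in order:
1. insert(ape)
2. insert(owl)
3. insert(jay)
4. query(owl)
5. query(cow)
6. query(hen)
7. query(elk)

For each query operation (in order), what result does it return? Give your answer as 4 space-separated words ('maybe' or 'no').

Answer: maybe no no no

Derivation:
Start: bits=000000000000000
Op 1: insert ape -> sets bits 11 14 -> bits=000000000001001
Op 2: insert owl -> sets bits 1 7 -> bits=010000010001001
Op 3: insert jay -> sets bits 5 13 -> bits=010001010001011
Op 4: query owl -> checks bit1=1, bit7=1 (all 1) -> maybe
Op 5: query cow -> checks bit0=0, bit8=0 (has a 0) -> no
Op 6: query hen -> checks bit7=1, bit12=0 (has a 0) -> no
Op 7: query elk -> checks bit6=0, bit7=1 (has a 0) -> no
Query results in order: maybe no no no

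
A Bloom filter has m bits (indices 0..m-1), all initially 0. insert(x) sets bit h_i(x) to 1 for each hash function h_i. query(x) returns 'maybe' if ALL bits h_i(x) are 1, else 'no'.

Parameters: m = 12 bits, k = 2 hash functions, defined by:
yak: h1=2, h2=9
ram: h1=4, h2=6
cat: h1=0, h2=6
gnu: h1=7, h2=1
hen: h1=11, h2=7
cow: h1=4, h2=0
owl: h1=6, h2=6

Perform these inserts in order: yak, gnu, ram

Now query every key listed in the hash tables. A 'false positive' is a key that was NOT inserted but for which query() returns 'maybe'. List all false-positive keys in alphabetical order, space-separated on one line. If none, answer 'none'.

Answer: owl

Derivation:
Start: bits=000000000000
After insert 'yak': sets bits 2 9 -> bits=001000000100
After insert 'gnu': sets bits 1 7 -> bits=011000010100
After insert 'ram': sets bits 4 6 -> bits=011010110100
Not inserted: cat cow hen owl — query each against bits=011010110100:
query cat: checks bit0=0, bit6=1 (has a 0) -> no => not a false positive
query cow: checks bit0=0, bit4=1 (has a 0) -> no => not a false positive
query hen: checks bit7=1, bit11=0 (has a 0) -> no => not a false positive
query owl: checks bit6=1 (all 1) -> maybe => FALSE POSITIVE
False positives (alphabetical): owl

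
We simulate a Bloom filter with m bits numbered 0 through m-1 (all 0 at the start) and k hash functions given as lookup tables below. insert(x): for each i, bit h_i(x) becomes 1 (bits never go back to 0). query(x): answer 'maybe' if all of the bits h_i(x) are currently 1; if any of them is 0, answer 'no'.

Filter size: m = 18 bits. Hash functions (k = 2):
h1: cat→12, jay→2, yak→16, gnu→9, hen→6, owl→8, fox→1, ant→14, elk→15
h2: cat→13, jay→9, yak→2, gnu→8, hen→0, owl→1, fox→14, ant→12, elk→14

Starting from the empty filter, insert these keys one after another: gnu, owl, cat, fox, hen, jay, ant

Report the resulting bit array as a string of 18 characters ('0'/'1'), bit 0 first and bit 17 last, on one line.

Start: bits=000000000000000000
After insert 'gnu': sets bits 8 9 -> bits=000000001100000000
After insert 'owl': sets bits 1 8 -> bits=010000001100000000
After insert 'cat': sets bits 12 13 -> bits=010000001100110000
After insert 'fox': sets bits 1 14 -> bits=010000001100111000
After insert 'hen': sets bits 0 6 -> bits=110000101100111000
After insert 'jay': sets bits 2 9 -> bits=111000101100111000
After insert 'ant': sets bits 12 14 -> bits=111000101100111000

Answer: 111000101100111000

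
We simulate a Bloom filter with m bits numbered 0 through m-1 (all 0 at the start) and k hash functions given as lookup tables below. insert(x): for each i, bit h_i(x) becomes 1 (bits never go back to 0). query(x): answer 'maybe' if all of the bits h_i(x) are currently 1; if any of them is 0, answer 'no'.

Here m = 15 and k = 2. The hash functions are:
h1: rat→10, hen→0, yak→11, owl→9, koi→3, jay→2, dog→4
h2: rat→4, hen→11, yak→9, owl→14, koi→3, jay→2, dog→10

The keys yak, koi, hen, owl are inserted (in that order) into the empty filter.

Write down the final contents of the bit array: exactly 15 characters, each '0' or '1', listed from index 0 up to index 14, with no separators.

Answer: 100100000101001

Derivation:
Start: bits=000000000000000
After insert 'yak': sets bits 9 11 -> bits=000000000101000
After insert 'koi': sets bits 3 -> bits=000100000101000
After insert 'hen': sets bits 0 11 -> bits=100100000101000
After insert 'owl': sets bits 9 14 -> bits=100100000101001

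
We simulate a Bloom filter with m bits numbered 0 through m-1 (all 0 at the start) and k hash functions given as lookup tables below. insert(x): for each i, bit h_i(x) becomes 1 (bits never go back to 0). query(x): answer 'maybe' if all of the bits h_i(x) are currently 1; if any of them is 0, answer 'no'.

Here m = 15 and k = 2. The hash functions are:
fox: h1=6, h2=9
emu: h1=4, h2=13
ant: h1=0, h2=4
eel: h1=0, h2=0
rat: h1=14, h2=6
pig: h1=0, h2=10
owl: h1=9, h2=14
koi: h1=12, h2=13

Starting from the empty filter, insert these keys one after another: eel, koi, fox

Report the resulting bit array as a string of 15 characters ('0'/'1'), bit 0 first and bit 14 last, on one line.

Answer: 100000100100110

Derivation:
Start: bits=000000000000000
After insert 'eel': sets bits 0 -> bits=100000000000000
After insert 'koi': sets bits 12 13 -> bits=100000000000110
After insert 'fox': sets bits 6 9 -> bits=100000100100110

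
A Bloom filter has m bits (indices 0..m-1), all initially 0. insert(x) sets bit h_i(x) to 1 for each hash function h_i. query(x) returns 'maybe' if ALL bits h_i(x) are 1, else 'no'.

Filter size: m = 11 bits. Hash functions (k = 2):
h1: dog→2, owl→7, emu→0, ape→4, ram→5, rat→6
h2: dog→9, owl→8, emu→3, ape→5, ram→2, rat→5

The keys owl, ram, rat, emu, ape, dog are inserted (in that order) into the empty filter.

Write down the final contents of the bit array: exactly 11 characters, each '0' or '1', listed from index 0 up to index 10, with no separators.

Answer: 10111111110

Derivation:
Start: bits=00000000000
After insert 'owl': sets bits 7 8 -> bits=00000001100
After insert 'ram': sets bits 2 5 -> bits=00100101100
After insert 'rat': sets bits 5 6 -> bits=00100111100
After insert 'emu': sets bits 0 3 -> bits=10110111100
After insert 'ape': sets bits 4 5 -> bits=10111111100
After insert 'dog': sets bits 2 9 -> bits=10111111110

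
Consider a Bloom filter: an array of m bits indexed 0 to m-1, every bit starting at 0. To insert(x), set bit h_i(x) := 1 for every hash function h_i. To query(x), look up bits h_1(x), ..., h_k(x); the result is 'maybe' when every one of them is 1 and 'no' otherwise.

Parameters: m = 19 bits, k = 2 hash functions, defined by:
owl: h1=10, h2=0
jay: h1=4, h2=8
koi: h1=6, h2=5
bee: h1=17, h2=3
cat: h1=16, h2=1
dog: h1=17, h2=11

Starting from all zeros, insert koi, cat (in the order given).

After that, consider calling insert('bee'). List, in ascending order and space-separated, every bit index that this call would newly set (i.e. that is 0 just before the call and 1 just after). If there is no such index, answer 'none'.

Answer: 3 17

Derivation:
Start: bits=0000000000000000000
After insert 'koi': sets bits 5 6 -> bits=0000011000000000000
After insert 'cat': sets bits 1 16 -> bits=0100011000000000100
insert 'bee' would touch bits 3 17; currently bit3=0, bit17=0
Bits that are 0 among those (would change 0->1): 3 17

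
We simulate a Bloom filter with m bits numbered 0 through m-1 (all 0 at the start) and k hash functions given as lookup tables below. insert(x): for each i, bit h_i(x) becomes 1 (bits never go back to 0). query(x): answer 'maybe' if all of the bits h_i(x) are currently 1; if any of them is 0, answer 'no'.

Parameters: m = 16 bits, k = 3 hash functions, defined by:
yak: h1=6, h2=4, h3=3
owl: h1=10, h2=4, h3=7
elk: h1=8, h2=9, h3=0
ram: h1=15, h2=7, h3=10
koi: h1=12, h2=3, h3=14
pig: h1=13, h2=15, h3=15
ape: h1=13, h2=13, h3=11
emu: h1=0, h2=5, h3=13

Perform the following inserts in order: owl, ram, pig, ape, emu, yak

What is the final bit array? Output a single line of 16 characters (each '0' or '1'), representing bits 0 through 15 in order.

Start: bits=0000000000000000
After insert 'owl': sets bits 4 7 10 -> bits=0000100100100000
After insert 'ram': sets bits 7 10 15 -> bits=0000100100100001
After insert 'pig': sets bits 13 15 -> bits=0000100100100101
After insert 'ape': sets bits 11 13 -> bits=0000100100110101
After insert 'emu': sets bits 0 5 13 -> bits=1000110100110101
After insert 'yak': sets bits 3 4 6 -> bits=1001111100110101

Answer: 1001111100110101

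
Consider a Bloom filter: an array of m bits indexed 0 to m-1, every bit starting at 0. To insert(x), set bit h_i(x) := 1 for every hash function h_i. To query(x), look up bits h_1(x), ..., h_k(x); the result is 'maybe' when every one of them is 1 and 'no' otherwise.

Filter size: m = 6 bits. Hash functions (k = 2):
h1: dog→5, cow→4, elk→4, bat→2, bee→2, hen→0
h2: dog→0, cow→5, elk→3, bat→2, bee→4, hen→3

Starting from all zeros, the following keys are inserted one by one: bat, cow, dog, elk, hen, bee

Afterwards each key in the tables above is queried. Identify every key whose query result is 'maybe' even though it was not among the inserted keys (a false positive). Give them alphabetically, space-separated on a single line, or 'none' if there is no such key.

Start: bits=000000
After insert 'bat': sets bits 2 -> bits=001000
After insert 'cow': sets bits 4 5 -> bits=001011
After insert 'dog': sets bits 0 5 -> bits=101011
After insert 'elk': sets bits 3 4 -> bits=101111
After insert 'hen': sets bits 0 3 -> bits=101111
After insert 'bee': sets bits 2 4 -> bits=101111
Not inserted: (none) — query each against bits=101111:
False positives (alphabetical): none

Answer: none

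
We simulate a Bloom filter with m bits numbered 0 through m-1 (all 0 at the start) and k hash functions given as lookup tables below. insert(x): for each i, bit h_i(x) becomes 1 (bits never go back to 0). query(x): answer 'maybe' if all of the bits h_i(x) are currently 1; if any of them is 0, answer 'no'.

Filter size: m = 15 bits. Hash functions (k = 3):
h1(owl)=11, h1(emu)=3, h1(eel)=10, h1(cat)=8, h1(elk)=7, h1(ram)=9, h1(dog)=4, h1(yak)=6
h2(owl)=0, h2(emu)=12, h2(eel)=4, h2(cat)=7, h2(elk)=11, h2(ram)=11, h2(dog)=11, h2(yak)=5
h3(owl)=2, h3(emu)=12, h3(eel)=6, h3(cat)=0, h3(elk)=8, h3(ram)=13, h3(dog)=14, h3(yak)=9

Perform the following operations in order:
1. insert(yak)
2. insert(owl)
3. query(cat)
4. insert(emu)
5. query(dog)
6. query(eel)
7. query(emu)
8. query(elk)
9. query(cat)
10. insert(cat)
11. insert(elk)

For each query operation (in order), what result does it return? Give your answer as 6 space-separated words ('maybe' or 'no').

Answer: no no no maybe no no

Derivation:
Start: bits=000000000000000
Op 1: insert yak -> sets bits 5 6 9 -> bits=000001100100000
Op 2: insert owl -> sets bits 0 2 11 -> bits=101001100101000
Op 3: query cat -> checks bit0=1, bit7=0, bit8=0 (has a 0) -> no
Op 4: insert emu -> sets bits 3 12 -> bits=101101100101100
Op 5: query dog -> checks bit4=0, bit11=1, bit14=0 (has a 0) -> no
Op 6: query eel -> checks bit4=0, bit6=1, bit10=0 (has a 0) -> no
Op 7: query emu -> checks bit3=1, bit12=1 (all 1) -> maybe
Op 8: query elk -> checks bit7=0, bit8=0, bit11=1 (has a 0) -> no
Op 9: query cat -> checks bit0=1, bit7=0, bit8=0 (has a 0) -> no
Op 10: insert cat -> sets bits 0 7 8 -> bits=101101111101100
Op 11: insert elk -> sets bits 7 8 11 -> bits=101101111101100
Query results in order: no no no maybe no no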